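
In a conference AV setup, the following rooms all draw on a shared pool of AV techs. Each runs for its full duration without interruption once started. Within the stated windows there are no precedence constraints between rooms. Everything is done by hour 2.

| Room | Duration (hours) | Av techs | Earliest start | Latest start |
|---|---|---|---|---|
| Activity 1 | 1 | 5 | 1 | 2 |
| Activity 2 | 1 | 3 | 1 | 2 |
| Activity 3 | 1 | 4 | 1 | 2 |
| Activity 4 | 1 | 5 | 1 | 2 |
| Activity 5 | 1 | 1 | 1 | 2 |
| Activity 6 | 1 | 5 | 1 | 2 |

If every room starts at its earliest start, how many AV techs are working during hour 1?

23

At early start, hour 1 has: Activity 1, Activity 2, Activity 3, Activity 4, Activity 5, Activity 6.
Demand: 5 + 3 + 4 + 5 + 1 + 5 = 23.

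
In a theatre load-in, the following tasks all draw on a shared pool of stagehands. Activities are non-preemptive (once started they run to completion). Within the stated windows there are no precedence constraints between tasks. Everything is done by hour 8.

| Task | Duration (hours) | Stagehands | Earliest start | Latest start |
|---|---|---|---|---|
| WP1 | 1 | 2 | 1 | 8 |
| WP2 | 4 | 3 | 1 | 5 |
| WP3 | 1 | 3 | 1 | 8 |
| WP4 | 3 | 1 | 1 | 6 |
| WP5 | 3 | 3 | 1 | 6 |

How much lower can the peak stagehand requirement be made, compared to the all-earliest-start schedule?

Early-start peak: h1:12  h2:7  h3:7  h4:3  h5:0  h6:0  h7:0  h8:0 ⇒ 12.
Leveled (WP1@1, WP2@1, WP3@5, WP4@2, WP5@6): h1:5  h2:4  h3:4  h4:4  h5:3  h6:3  h7:3  h8:3 ⇒ 5.
Reduction 12 − 5 = 7.

7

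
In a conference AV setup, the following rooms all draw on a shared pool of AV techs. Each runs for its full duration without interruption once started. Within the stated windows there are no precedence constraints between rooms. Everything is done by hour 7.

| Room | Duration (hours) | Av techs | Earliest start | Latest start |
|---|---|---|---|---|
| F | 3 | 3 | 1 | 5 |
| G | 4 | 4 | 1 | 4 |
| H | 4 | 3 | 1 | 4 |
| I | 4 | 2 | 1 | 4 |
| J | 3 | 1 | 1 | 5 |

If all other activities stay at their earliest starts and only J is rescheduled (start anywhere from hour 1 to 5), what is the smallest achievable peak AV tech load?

J@1: h1:13  h2:13  h3:13  h4:9  h5:0  h6:0  h7:0 → peak 13
J@2: h1:12  h2:13  h3:13  h4:10  h5:0  h6:0  h7:0 → peak 13
J@3: h1:12  h2:12  h3:13  h4:10  h5:1  h6:0  h7:0 → peak 13
J@4: h1:12  h2:12  h3:12  h4:10  h5:1  h6:1  h7:0 → peak 12
J@5: h1:12  h2:12  h3:12  h4:9  h5:1  h6:1  h7:1 → peak 12
Best is J@4, peak 12.

12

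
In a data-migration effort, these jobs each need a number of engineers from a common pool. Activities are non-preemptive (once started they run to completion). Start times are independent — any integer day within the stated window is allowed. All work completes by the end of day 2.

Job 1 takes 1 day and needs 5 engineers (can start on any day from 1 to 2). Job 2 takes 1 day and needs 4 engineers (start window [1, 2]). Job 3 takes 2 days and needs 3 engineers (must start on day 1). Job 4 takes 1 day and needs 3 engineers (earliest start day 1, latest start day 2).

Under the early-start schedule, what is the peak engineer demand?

Early-start schedule: Job 1@1, Job 2@1, Job 3@1, Job 4@1.
Load per day: day 1: 15, day 2: 3.
Peak is 15.

15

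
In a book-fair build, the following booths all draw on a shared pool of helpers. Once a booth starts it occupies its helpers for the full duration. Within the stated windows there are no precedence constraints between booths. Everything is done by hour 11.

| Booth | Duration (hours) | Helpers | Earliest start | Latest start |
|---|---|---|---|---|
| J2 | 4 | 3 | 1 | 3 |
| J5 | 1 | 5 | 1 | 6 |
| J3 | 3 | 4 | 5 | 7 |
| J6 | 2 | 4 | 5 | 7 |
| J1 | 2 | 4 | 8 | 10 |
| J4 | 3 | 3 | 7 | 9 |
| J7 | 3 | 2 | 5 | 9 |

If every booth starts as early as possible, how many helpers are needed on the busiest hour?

10

Early-start schedule: J2@1, J5@1, J3@5, J6@5, J1@8, J4@7, J7@5.
Load per hour: hour 1: 8, hour 2: 3, hour 3: 3, hour 4: 3, hour 5: 10, hour 6: 10, hour 7: 9, hour 8: 7, hour 9: 7, hour 10: 0, hour 11: 0.
Peak is 10.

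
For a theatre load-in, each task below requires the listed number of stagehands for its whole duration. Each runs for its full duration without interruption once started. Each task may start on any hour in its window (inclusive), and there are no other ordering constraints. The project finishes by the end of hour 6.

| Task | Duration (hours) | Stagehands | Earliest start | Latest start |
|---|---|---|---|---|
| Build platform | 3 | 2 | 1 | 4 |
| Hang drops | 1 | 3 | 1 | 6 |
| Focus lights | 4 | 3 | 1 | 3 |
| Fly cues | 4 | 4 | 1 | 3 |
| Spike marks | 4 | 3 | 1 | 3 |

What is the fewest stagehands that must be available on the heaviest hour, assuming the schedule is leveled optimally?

Early-start (Build platform@1, Hang drops@1, Focus lights@1, Fly cues@1, Spike marks@1) gives peak 15: h1:15  h2:12  h3:12  h4:10  h5:0  h6:0.
Shift Spike marks→2.
Schedule Build platform@1, Hang drops@1, Focus lights@1, Fly cues@1, Spike marks@2: h1:12  h2:12  h3:12  h4:10  h5:3  h6:0 — peak 12.

12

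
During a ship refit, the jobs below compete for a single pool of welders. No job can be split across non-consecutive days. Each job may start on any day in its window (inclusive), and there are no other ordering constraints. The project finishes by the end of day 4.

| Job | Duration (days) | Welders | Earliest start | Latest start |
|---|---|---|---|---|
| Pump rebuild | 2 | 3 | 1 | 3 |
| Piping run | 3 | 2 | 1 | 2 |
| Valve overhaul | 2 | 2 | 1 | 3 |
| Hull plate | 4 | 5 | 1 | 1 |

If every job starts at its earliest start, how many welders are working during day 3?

7

At early start, day 3 has: Piping run, Hull plate.
Demand: 2 + 5 = 7.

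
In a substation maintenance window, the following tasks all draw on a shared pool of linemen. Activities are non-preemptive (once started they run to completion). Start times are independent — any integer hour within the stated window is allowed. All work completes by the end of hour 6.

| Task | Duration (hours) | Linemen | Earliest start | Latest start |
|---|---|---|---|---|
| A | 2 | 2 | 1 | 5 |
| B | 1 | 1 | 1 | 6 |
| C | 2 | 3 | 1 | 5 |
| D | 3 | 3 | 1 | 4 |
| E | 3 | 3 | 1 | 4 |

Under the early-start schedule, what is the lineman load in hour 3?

6

At early start, hour 3 has: D, E.
Demand: 3 + 3 = 6.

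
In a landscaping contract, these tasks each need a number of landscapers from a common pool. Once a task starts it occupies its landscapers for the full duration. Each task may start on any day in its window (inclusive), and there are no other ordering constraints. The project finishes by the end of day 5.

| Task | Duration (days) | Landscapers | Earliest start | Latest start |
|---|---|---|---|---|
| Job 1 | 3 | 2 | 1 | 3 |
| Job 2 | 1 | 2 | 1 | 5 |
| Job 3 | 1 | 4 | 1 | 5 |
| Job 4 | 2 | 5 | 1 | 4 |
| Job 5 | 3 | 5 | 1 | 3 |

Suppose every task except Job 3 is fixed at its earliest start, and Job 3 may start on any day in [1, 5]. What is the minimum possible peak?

14

Job 3@1: d1:18  d2:12  d3:7  d4:0  d5:0 → peak 18
Job 3@2: d1:14  d2:16  d3:7  d4:0  d5:0 → peak 16
Job 3@3: d1:14  d2:12  d3:11  d4:0  d5:0 → peak 14
Job 3@4: d1:14  d2:12  d3:7  d4:4  d5:0 → peak 14
Job 3@5: d1:14  d2:12  d3:7  d4:0  d5:4 → peak 14
Best is Job 3@3, peak 14.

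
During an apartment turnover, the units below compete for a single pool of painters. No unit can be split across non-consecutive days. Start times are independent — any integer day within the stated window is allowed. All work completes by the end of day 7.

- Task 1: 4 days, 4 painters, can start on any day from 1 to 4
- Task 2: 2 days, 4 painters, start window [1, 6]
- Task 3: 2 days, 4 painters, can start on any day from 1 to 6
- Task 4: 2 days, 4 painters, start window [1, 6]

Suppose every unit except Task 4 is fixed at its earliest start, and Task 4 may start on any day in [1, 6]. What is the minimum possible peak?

12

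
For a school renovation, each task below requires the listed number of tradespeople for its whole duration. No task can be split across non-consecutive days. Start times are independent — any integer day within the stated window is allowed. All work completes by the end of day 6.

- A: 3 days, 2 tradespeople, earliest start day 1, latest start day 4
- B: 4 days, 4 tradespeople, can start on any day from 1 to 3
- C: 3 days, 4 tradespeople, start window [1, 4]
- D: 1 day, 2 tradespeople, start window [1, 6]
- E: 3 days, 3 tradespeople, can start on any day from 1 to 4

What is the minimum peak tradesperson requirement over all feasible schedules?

Early-start (A@1, B@1, C@1, D@1, E@1) gives peak 15: d1:15  d2:13  d3:13  d4:4  d5:0  d6:0.
Shift C→4, D→5.
Schedule A@1, B@1, C@4, D@5, E@1: d1:9  d2:9  d3:9  d4:8  d5:6  d6:4 — peak 9.

9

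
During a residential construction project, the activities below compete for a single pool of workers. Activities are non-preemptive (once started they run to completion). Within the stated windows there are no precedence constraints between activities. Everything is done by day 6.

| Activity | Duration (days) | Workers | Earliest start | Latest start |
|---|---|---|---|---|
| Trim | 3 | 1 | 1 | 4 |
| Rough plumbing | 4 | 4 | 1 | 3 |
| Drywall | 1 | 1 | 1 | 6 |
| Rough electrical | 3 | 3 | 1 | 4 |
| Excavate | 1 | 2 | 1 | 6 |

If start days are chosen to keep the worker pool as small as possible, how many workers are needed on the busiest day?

7

Early-start (Trim@1, Rough plumbing@1, Drywall@1, Rough electrical@1, Excavate@1) gives peak 11: d1:11  d2:8  d3:8  d4:4  d5:0  d6:0.
Shift Rough electrical→4, Excavate→2.
Schedule Trim@1, Rough plumbing@1, Drywall@1, Rough electrical@4, Excavate@2: d1:6  d2:7  d3:5  d4:7  d5:3  d6:3 — peak 7.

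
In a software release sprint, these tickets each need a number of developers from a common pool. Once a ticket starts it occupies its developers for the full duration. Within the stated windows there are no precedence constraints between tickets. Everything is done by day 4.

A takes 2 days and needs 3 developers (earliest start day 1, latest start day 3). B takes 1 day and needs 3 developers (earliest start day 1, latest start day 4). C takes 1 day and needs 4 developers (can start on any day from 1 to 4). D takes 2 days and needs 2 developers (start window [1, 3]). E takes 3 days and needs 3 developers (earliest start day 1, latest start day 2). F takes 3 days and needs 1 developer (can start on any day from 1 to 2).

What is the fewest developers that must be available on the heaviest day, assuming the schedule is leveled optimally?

8

Early-start (A@1, B@1, C@1, D@1, E@1, F@1) gives peak 16: d1:16  d2:9  d3:4  d4:0.
Shift B→4, D→3, E→2.
Schedule A@1, B@4, C@1, D@3, E@2, F@1: d1:8  d2:7  d3:6  d4:8 — peak 8.
Total developer-days = 29 over 4 days ⇒ peak ≥ ⌈29/4⌉ = 8, so 8 is optimal.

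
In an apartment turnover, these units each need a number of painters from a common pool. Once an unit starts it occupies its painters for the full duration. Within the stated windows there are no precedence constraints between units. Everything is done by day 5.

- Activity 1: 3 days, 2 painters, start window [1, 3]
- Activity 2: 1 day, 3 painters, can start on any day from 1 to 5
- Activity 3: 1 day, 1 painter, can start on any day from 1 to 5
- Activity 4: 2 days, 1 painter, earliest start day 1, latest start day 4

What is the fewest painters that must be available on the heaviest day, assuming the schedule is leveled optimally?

3

Early-start (Activity 1@1, Activity 2@1, Activity 3@1, Activity 4@1) gives peak 7: d1:7  d2:3  d3:2  d4:0  d5:0.
Shift Activity 2→4, Activity 4→2.
Schedule Activity 1@1, Activity 2@4, Activity 3@1, Activity 4@2: d1:3  d2:3  d3:3  d4:3  d5:0 — peak 3.
Total painter-days = 12 over 5 days ⇒ peak ≥ ⌈12/5⌉ = 3, so 3 is optimal.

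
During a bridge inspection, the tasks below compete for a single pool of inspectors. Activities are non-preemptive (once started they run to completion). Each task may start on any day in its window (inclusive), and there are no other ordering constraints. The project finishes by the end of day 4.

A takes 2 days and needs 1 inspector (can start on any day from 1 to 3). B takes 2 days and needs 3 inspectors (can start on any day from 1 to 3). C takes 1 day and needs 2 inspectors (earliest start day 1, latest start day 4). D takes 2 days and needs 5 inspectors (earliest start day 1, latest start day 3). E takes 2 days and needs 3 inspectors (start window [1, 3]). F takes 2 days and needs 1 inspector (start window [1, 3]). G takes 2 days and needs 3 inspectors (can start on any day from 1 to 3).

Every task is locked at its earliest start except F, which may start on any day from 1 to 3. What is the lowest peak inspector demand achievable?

17

F@1: d1:18  d2:16  d3:0  d4:0 → peak 18
F@2: d1:17  d2:16  d3:1  d4:0 → peak 17
F@3: d1:17  d2:15  d3:1  d4:1 → peak 17
Best is F@2, peak 17.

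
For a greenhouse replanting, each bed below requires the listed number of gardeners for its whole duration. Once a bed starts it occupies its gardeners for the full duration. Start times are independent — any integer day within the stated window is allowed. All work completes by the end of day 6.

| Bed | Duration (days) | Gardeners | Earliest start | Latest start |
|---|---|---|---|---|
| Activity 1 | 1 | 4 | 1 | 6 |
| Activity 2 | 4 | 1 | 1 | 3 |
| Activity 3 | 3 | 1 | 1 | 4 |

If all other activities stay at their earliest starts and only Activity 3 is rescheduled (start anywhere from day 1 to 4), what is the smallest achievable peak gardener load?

5

Activity 3@1: d1:6  d2:2  d3:2  d4:1  d5:0  d6:0 → peak 6
Activity 3@2: d1:5  d2:2  d3:2  d4:2  d5:0  d6:0 → peak 5
Activity 3@3: d1:5  d2:1  d3:2  d4:2  d5:1  d6:0 → peak 5
Activity 3@4: d1:5  d2:1  d3:1  d4:2  d5:1  d6:1 → peak 5
Best is Activity 3@2, peak 5.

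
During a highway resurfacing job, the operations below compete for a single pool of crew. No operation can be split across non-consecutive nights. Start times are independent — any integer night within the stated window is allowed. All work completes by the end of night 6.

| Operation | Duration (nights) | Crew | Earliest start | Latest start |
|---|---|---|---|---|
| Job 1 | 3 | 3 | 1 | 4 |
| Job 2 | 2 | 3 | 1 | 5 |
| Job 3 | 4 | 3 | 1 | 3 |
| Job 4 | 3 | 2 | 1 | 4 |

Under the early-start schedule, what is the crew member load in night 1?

At early start, night 1 has: Job 1, Job 2, Job 3, Job 4.
Demand: 3 + 3 + 3 + 2 = 11.

11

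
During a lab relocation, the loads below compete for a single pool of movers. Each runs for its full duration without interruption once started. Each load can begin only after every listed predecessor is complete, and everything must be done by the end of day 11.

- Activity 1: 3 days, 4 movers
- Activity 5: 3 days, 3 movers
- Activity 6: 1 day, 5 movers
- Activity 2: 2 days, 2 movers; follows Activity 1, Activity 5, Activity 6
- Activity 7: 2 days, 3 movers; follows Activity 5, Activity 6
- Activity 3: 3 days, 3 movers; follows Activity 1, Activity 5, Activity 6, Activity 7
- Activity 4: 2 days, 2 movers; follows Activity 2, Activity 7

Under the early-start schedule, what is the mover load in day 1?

At early start, day 1 has: Activity 1, Activity 5, Activity 6.
Demand: 4 + 3 + 5 = 12.

12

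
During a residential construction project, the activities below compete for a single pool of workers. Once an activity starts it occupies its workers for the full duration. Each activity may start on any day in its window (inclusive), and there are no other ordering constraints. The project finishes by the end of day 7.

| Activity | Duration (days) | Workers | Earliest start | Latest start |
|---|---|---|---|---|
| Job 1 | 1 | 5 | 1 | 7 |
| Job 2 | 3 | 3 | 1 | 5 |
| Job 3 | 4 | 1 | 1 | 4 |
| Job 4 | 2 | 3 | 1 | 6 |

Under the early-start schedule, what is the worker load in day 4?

1

At early start, day 4 has: Job 3.
Demand: 1 = 1.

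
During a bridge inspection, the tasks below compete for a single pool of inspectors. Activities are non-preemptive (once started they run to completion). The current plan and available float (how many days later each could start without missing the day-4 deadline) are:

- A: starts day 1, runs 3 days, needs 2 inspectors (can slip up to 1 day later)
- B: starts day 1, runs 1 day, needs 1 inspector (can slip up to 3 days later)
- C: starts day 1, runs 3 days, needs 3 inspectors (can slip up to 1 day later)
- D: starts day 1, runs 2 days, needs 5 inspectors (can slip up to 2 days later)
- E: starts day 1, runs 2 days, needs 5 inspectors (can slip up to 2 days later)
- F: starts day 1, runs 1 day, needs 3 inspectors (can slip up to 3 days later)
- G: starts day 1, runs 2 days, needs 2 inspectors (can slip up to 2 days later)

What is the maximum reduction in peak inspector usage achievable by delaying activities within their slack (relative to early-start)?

9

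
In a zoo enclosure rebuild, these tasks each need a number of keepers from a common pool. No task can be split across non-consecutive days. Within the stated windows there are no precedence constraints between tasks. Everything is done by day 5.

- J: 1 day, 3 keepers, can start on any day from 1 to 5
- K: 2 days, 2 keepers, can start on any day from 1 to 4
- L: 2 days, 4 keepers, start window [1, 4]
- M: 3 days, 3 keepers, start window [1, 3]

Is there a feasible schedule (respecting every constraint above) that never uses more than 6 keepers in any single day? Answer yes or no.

Schedule J@1, K@2, L@4, M@1: d1:6  d2:5  d3:5  d4:4  d5:4 — peak 6 ≤ 6.

yes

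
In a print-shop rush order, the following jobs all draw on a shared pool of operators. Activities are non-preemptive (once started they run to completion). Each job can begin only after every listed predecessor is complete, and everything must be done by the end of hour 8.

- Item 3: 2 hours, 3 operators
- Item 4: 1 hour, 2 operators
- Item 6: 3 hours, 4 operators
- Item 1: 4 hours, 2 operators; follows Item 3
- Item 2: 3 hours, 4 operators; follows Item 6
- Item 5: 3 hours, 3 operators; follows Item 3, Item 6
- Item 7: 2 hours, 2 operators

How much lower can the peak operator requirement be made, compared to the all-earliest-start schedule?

Early-start peak: h1:11  h2:9  h3:6  h4:9  h5:9  h6:9  h7:0  h8:0 ⇒ 11.
Leveled (Item 3@1, Item 4@1, Item 6@1, Item 1@3, Item 2@4, Item 5@4, Item 7@2): h1:9  h2:9  h3:8  h4:9  h5:9  h6:9  h7:0  h8:0 ⇒ 9.
Reduction 11 − 9 = 2.

2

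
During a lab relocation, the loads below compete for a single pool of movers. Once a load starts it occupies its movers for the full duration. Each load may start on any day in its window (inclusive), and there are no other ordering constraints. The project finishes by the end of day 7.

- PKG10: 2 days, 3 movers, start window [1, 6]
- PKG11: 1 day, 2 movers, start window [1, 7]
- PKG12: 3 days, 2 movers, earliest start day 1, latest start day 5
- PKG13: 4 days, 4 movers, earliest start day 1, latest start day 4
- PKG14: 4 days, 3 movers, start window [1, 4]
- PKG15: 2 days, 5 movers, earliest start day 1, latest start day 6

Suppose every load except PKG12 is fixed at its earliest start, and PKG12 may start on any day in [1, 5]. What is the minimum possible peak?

17

PKG12@1: d1:19  d2:17  d3:9  d4:7  d5:0  d6:0  d7:0 → peak 19
PKG12@2: d1:17  d2:17  d3:9  d4:9  d5:0  d6:0  d7:0 → peak 17
PKG12@3: d1:17  d2:15  d3:9  d4:9  d5:2  d6:0  d7:0 → peak 17
PKG12@4: d1:17  d2:15  d3:7  d4:9  d5:2  d6:2  d7:0 → peak 17
PKG12@5: d1:17  d2:15  d3:7  d4:7  d5:2  d6:2  d7:2 → peak 17
Best is PKG12@2, peak 17.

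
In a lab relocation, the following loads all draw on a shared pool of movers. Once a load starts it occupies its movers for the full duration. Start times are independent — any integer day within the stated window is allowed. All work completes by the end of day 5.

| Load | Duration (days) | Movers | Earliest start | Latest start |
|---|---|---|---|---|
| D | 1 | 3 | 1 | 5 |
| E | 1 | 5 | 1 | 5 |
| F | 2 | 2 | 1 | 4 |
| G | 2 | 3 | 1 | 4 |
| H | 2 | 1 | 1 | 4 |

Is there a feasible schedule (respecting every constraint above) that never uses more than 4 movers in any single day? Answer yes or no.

no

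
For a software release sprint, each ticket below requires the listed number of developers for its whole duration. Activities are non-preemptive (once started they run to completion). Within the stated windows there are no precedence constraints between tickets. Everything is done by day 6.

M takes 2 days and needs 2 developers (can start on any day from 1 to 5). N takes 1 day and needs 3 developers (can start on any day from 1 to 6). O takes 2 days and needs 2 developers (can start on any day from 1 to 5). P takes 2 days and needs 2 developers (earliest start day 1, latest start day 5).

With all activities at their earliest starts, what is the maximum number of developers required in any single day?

9

Early-start schedule: M@1, N@1, O@1, P@1.
Load per day: day 1: 9, day 2: 6, day 3: 0, day 4: 0, day 5: 0, day 6: 0.
Peak is 9.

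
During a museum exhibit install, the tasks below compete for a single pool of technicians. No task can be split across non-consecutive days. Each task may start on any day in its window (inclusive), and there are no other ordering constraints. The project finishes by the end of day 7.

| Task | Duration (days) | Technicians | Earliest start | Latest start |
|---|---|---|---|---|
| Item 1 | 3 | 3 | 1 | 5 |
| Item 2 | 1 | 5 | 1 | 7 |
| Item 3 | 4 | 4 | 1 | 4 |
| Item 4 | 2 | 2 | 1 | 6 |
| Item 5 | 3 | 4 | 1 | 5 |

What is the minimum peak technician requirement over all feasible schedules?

Early-start (Item 1@1, Item 2@1, Item 3@1, Item 4@1, Item 5@1) gives peak 18: d1:18  d2:13  d3:11  d4:4  d5:0  d6:0  d7:0.
Shift Item 3→2, Item 4→6, Item 5→4.
Schedule Item 1@1, Item 2@1, Item 3@2, Item 4@6, Item 5@4: d1:8  d2:7  d3:7  d4:8  d5:8  d6:6  d7:2 — peak 8.

8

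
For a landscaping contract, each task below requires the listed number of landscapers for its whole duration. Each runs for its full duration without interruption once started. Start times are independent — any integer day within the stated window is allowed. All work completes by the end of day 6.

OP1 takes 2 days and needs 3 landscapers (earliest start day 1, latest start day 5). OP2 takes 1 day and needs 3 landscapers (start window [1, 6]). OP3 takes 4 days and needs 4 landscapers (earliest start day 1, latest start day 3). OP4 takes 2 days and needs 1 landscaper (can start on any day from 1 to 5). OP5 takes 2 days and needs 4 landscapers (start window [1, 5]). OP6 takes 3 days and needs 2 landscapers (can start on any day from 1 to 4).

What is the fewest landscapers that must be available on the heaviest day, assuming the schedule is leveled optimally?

Early-start (OP1@1, OP2@1, OP3@1, OP4@1, OP5@1, OP6@1) gives peak 17: d1:17  d2:14  d3:6  d4:4  d5:0  d6:0.
Shift OP2→3, OP4→4, OP5→5, OP6→4.
Schedule OP1@1, OP2@3, OP3@1, OP4@4, OP5@5, OP6@4: d1:7  d2:7  d3:7  d4:7  d5:7  d6:6 — peak 7.
Total landscaper-days = 41 over 6 days ⇒ peak ≥ ⌈41/6⌉ = 7, so 7 is optimal.

7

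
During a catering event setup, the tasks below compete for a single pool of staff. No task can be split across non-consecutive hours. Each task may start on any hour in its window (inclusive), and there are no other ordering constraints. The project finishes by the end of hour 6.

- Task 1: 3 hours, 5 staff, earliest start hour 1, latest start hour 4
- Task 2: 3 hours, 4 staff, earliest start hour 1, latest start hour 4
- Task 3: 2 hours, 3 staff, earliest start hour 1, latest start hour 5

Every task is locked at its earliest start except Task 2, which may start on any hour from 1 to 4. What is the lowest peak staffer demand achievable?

8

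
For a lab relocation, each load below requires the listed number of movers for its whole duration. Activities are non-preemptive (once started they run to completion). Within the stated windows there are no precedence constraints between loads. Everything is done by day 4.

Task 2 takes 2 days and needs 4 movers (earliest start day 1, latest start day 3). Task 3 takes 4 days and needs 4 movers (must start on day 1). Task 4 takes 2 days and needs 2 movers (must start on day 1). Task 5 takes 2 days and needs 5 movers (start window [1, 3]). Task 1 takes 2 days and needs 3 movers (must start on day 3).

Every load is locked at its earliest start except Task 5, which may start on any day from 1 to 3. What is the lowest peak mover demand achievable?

12

Task 5@1: d1:15  d2:15  d3:7  d4:7 → peak 15
Task 5@2: d1:10  d2:15  d3:12  d4:7 → peak 15
Task 5@3: d1:10  d2:10  d3:12  d4:12 → peak 12
Best is Task 5@3, peak 12.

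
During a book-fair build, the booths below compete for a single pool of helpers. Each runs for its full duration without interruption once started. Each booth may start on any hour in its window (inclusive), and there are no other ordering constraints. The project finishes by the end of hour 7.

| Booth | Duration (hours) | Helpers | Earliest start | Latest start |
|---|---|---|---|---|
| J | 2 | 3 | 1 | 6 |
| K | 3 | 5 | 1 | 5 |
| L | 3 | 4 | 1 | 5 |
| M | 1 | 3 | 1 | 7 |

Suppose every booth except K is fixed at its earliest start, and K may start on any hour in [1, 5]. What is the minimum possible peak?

K@1: h1:15  h2:12  h3:9  h4:0  h5:0  h6:0  h7:0 → peak 15
K@2: h1:10  h2:12  h3:9  h4:5  h5:0  h6:0  h7:0 → peak 12
K@3: h1:10  h2:7  h3:9  h4:5  h5:5  h6:0  h7:0 → peak 10
K@4: h1:10  h2:7  h3:4  h4:5  h5:5  h6:5  h7:0 → peak 10
K@5: h1:10  h2:7  h3:4  h4:0  h5:5  h6:5  h7:5 → peak 10
Best is K@3, peak 10.

10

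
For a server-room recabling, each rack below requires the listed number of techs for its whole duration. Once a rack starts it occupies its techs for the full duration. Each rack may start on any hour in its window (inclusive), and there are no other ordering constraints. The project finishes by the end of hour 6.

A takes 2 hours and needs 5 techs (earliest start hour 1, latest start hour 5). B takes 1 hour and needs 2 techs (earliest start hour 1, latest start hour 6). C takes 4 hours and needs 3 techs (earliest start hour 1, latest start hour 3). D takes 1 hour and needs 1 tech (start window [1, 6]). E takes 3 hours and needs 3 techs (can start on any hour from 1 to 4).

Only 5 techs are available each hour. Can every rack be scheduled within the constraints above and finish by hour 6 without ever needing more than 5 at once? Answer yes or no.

no

Total tech-hours = 34; over 6 hours the average is 34/6 > 5, so some hour must exceed 5.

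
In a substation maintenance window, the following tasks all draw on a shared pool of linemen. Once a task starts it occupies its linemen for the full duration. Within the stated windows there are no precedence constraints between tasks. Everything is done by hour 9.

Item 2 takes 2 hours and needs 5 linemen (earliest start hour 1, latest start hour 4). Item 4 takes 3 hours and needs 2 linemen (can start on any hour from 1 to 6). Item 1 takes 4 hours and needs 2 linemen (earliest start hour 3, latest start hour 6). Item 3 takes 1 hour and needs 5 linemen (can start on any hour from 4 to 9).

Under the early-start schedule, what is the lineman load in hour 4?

7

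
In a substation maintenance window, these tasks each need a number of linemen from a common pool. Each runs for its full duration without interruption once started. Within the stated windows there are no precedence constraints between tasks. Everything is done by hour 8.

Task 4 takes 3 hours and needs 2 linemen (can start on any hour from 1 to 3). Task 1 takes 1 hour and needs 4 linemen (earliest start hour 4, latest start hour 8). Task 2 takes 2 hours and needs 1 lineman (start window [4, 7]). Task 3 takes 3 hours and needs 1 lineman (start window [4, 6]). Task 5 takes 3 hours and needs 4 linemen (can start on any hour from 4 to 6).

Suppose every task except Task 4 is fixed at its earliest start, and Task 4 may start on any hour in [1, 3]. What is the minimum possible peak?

Task 4@1: h1:2  h2:2  h3:2  h4:10  h5:6  h6:5  h7:0  h8:0 → peak 10
Task 4@2: h1:0  h2:2  h3:2  h4:12  h5:6  h6:5  h7:0  h8:0 → peak 12
Task 4@3: h1:0  h2:0  h3:2  h4:12  h5:8  h6:5  h7:0  h8:0 → peak 12
Best is Task 4@1, peak 10.

10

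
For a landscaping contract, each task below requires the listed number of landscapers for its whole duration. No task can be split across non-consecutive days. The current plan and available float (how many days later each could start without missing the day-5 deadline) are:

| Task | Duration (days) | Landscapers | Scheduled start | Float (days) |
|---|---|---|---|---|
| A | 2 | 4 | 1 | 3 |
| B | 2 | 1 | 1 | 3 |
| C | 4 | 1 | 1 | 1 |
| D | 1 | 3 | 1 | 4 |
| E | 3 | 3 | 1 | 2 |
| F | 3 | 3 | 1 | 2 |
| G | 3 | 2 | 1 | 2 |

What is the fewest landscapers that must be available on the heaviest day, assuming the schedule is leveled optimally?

9

Early-start (A@1, B@1, C@1, D@1, E@1, F@1, G@1) gives peak 17: d1:17  d2:14  d3:9  d4:1  d5:0.
Shift E→2, F→3, G→3.
Schedule A@1, B@1, C@1, D@1, E@2, F@3, G@3: d1:9  d2:9  d3:9  d4:9  d5:5 — peak 9.
Total landscaper-days = 41 over 5 days ⇒ peak ≥ ⌈41/5⌉ = 9, so 9 is optimal.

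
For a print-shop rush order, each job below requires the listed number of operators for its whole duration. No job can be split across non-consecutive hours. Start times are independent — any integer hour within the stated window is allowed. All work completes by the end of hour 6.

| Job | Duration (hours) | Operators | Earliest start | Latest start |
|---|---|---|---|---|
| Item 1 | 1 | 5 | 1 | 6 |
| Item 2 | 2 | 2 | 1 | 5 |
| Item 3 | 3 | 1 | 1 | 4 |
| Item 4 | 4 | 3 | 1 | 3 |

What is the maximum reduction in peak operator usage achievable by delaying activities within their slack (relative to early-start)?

Early-start peak: h1:11  h2:6  h3:4  h4:3  h5:0  h6:0 ⇒ 11.
Leveled (Item 1@1, Item 2@2, Item 3@4, Item 4@2): h1:5  h2:5  h3:5  h4:4  h5:4  h6:1 ⇒ 5.
Reduction 11 − 5 = 6.

6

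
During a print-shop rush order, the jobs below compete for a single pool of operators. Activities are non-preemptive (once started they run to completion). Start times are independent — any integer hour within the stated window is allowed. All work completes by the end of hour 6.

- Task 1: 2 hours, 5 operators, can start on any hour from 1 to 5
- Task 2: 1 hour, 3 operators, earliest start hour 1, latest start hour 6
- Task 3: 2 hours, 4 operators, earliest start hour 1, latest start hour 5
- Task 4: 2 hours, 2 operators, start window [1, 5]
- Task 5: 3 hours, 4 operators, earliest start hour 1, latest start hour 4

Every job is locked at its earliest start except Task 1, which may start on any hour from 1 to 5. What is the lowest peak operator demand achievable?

Task 1@1: h1:18  h2:15  h3:4  h4:0  h5:0  h6:0 → peak 18
Task 1@2: h1:13  h2:15  h3:9  h4:0  h5:0  h6:0 → peak 15
Task 1@3: h1:13  h2:10  h3:9  h4:5  h5:0  h6:0 → peak 13
Task 1@4: h1:13  h2:10  h3:4  h4:5  h5:5  h6:0 → peak 13
Task 1@5: h1:13  h2:10  h3:4  h4:0  h5:5  h6:5 → peak 13
Best is Task 1@3, peak 13.

13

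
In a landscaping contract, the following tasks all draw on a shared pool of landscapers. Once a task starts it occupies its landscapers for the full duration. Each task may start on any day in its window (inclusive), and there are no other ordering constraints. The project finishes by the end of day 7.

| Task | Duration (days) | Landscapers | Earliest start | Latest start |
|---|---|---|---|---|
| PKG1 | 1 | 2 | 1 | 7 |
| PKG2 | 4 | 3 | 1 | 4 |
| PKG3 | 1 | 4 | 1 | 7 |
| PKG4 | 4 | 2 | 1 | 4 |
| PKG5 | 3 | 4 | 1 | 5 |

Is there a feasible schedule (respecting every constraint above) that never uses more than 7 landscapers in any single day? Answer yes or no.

yes

Schedule PKG1@1, PKG2@1, PKG3@2, PKG4@3, PKG5@5: d1:5  d2:7  d3:5  d4:5  d5:6  d6:6  d7:4 — peak 7 ≤ 7.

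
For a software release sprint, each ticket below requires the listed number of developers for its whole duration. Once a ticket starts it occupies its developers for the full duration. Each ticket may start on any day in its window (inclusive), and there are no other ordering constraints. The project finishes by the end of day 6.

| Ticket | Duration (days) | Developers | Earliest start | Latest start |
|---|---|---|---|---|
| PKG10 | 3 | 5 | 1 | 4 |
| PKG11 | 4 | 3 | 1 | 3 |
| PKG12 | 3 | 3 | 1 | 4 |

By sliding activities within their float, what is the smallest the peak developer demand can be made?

8

Early-start (PKG10@1, PKG11@1, PKG12@1) gives peak 11: d1:11  d2:11  d3:11  d4:3  d5:0  d6:0.
Shift PKG12→4.
Schedule PKG10@1, PKG11@1, PKG12@4: d1:8  d2:8  d3:8  d4:6  d5:3  d6:3 — peak 8.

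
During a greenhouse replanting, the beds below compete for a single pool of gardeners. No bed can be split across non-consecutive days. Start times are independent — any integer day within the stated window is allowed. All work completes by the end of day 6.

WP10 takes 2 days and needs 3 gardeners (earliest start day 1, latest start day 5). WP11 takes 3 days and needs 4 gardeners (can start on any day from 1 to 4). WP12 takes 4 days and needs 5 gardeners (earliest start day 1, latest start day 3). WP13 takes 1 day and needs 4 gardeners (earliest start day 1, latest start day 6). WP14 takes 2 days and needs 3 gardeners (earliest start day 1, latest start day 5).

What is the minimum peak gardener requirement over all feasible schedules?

9

Early-start (WP10@1, WP11@1, WP12@1, WP13@1, WP14@1) gives peak 19: d1:19  d2:15  d3:9  d4:5  d5:0  d6:0.
Shift WP12→3, WP13→4, WP14→5.
Schedule WP10@1, WP11@1, WP12@3, WP13@4, WP14@5: d1:7  d2:7  d3:9  d4:9  d5:8  d6:8 — peak 9.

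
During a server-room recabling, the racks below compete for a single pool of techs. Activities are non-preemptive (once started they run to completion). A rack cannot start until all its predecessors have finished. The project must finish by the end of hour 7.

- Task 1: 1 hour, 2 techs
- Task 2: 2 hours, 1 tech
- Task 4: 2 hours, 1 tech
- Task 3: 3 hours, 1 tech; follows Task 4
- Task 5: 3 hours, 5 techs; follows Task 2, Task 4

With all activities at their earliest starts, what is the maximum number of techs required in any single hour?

6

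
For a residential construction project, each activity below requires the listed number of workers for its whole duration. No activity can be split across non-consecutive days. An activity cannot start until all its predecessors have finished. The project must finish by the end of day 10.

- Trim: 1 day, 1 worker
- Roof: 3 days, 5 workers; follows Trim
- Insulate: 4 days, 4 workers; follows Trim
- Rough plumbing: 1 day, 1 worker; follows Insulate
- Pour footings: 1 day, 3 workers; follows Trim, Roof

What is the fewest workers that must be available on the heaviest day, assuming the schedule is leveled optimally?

5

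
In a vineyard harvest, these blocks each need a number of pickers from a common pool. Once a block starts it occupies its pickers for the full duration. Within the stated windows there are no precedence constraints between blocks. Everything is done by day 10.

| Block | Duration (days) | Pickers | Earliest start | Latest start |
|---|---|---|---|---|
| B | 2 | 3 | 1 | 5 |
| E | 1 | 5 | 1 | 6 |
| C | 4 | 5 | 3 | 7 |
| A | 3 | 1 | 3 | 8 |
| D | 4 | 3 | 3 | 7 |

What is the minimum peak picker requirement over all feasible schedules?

Early-start (B@1, E@1, C@3, A@3, D@3) gives peak 9: d1:8  d2:3  d3:9  d4:9  d5:9  d6:8  d7:0  d8:0  d9:0  d10:0.
Shift B→2, C→7, A→4.
Schedule B@2, E@1, C@7, A@4, D@3: d1:5  d2:3  d3:6  d4:4  d5:4  d6:4  d7:5  d8:5  d9:5  d10:5 — peak 6.

6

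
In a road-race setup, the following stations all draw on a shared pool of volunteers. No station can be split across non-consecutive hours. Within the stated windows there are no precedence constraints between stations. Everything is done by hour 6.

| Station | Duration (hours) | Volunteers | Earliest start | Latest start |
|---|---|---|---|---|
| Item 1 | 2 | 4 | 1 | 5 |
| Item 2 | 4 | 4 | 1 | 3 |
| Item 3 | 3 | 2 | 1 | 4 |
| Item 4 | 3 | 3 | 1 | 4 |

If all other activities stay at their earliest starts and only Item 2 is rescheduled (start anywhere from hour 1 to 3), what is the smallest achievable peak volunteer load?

9

Item 2@1: h1:13  h2:13  h3:9  h4:4  h5:0  h6:0 → peak 13
Item 2@2: h1:9  h2:13  h3:9  h4:4  h5:4  h6:0 → peak 13
Item 2@3: h1:9  h2:9  h3:9  h4:4  h5:4  h6:4 → peak 9
Best is Item 2@3, peak 9.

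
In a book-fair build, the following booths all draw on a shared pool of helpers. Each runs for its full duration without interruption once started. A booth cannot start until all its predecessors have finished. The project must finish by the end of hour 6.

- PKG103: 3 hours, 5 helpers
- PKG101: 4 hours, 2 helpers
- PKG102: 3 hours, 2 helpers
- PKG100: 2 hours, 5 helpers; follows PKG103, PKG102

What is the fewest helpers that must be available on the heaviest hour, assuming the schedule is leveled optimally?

9

Schedule PKG103@1, PKG101@1, PKG102@1, PKG100@4: h1:9  h2:9  h3:9  h4:7  h5:5  h6:0 — peak 9.
No arrangement of the 15 feasible schedules does better.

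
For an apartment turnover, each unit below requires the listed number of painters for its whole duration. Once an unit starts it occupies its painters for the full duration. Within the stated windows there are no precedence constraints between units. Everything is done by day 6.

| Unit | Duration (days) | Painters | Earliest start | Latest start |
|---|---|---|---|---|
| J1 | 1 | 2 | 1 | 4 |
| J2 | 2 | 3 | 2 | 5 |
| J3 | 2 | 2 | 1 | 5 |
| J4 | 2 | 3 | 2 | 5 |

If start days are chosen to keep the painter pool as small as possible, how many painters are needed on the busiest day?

4

Early-start (J1@1, J2@2, J3@1, J4@2) gives peak 8: d1:4  d2:8  d3:6  d4:0  d5:0  d6:0.
Shift J2→3, J4→5.
Schedule J1@1, J2@3, J3@1, J4@5: d1:4  d2:2  d3:3  d4:3  d5:3  d6:3 — peak 4.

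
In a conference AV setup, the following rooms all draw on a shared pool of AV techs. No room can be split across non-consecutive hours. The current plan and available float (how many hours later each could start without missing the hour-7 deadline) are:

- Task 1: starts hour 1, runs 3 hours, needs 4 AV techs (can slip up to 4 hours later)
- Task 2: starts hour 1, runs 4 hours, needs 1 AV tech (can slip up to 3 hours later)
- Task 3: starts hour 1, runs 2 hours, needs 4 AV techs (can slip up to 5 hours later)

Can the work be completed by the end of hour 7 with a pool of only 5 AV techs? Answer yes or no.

Schedule Task 1@1, Task 2@1, Task 3@4: h1:5  h2:5  h3:5  h4:5  h5:4  h6:0  h7:0 — peak 5 ≤ 5.

yes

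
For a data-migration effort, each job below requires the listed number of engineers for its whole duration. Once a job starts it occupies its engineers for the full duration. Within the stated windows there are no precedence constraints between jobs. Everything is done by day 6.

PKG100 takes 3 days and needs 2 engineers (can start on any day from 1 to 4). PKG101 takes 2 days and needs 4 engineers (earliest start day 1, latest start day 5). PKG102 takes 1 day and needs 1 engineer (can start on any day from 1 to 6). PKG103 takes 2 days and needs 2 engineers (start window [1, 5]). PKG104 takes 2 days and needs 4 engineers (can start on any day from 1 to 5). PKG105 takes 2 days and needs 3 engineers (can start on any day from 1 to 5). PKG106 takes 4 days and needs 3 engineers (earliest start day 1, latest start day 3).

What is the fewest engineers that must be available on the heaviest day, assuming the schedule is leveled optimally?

8

Early-start (PKG100@1, PKG101@1, PKG102@1, PKG103@1, PKG104@1, PKG105@1, PKG106@1) gives peak 19: d1:19  d2:18  d3:5  d4:3  d5:0  d6:0.
Shift PKG102→4, PKG104→5, PKG105→3, PKG106→3.
Schedule PKG100@1, PKG101@1, PKG102@4, PKG103@1, PKG104@5, PKG105@3, PKG106@3: d1:8  d2:8  d3:8  d4:7  d5:7  d6:7 — peak 8.
Total engineer-days = 45 over 6 days ⇒ peak ≥ ⌈45/6⌉ = 8, so 8 is optimal.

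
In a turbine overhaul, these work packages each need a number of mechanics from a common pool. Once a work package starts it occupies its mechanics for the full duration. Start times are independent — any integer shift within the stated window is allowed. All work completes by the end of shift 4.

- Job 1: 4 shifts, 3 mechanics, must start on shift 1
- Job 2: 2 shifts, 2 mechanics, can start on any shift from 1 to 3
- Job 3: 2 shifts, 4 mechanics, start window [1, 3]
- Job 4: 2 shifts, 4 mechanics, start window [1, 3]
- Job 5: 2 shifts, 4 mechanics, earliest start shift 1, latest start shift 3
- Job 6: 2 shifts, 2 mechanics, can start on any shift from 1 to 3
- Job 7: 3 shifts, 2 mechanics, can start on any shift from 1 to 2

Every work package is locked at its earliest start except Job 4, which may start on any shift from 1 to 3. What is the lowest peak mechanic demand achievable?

17

Job 4@1: s1:21  s2:21  s3:5  s4:3 → peak 21
Job 4@2: s1:17  s2:21  s3:9  s4:3 → peak 21
Job 4@3: s1:17  s2:17  s3:9  s4:7 → peak 17
Best is Job 4@3, peak 17.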